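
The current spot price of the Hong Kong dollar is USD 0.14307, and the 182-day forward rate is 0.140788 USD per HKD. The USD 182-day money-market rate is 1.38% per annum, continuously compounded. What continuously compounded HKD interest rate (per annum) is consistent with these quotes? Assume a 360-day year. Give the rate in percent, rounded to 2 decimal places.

4.56%

T = 182/360 years.
CIP gives F = S · g_USD/g_HKD, so g_USD/g_HKD = 0.140788/0.14307 = 0.9840498.
USD growth factor: e^(0.0138×182/360) = 1.0070011.
So the HKD growth factor = 1.0233233.
Take logs: ln 1.0233233 / (182/360) = 0.045604, so 4.56%.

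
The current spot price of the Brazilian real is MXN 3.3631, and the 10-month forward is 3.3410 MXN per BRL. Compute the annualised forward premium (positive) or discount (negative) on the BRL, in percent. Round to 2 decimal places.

-0.79%

T = 10/12 years.
Period premium: (3.3410 − 3.3631)/3.3631 = -0.0065713.
Annualise by dividing by T: -0.0065713 / (10/12) = -0.007886 → -0.79%.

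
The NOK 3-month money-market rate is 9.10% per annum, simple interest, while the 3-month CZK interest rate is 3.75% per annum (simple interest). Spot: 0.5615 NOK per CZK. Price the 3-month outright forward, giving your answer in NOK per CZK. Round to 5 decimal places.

T = 3/12 years.
Growth of 1 NOK over T: 1 + 0.0910×3/12 = 1.022750.
CZK accumulates by 1 + 0.0375×3/12 = 1.009375.
Forward (NOK per CZK) = 0.5615 × 1.022750 / 1.009375 = 0.5689403.

0.56894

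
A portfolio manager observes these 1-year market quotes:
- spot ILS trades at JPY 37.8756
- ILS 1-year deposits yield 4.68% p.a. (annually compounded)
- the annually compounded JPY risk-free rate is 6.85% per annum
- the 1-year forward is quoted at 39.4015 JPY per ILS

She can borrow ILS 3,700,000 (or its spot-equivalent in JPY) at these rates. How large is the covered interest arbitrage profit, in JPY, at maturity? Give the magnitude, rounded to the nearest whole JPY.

T = 1 year.
Invest the ILS and cover forward: 3,700,000 × 1.046800 × 39.4015 = JPY 152,608,313.74.
Convert at spot and invest in JPY: 3,700,000 × 37.8756 × 1.068500 = JPY 149,739,290.82.
The quoted forward overvalues ILS, so borrow JPY, buy ILS at spot, deposit the ILS at 4.68%, and sell the proceeds forward at 39.4015.
Profit = 152,608,313.74 − 149,739,290.82 = JPY 2,869,023.

JPY 2,869,023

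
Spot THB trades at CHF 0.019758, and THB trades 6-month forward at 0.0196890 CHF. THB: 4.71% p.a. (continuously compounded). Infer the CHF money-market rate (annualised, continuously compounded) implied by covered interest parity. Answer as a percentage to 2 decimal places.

4.01%

T = 6/12 years.
By CIP, F/S equals the CHF-to-THB growth ratio: 0.019689/0.019758 = 0.9965077.
The THB side grows by e^(0.0471×6/12) = 1.0238295.
So the CHF growth factor = 1.020254.
Take logs: ln 1.020254 / (6/12) = 0.040103, so 4.01%.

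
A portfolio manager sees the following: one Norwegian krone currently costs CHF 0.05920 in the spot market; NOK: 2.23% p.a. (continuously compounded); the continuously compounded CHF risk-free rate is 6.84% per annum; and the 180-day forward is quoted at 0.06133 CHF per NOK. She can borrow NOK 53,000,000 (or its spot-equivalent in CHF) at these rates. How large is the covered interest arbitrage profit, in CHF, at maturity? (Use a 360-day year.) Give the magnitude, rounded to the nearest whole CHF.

T = 180/360 years.
Route A — deposit NOK, sell forward: 53,000,000 × 1.011212393 × 0.06133 = CHF 3,286,935.77.
Route B — convert at spot, deposit CHF: 53,000,000 × 0.05920 × 1.034791544 = CHF 3,246,761.95.
The quoted forward overvalues NOK, so borrow CHF, buy NOK at spot, deposit the NOK at 2.23%, and sell the proceeds forward at 0.06133.
Profit = 3,286,935.77 − 3,246,761.95 = CHF 40,174.

CHF 40,174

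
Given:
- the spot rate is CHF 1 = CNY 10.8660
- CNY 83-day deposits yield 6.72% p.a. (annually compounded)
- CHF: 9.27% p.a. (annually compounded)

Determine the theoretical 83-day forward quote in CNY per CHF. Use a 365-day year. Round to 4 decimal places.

10.8078

T = 83/365 years.
CNY growth factor: (1 + 0.0672)^(83/365) = 1.01489946.
CHF accumulates by (1 + 0.0927)^(83/365) = 1.02036372.
Forward (CNY per CHF) = 10.866 × 1.01489946 / 1.02036372 = 10.807810.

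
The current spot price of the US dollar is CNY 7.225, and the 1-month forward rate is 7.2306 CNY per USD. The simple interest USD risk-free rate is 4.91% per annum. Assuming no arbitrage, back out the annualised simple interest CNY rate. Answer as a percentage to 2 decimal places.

5.84%

T = 1/12 years.
F/S = 7.2306/7.225 = 1.0007751 = (growth of CNY) / (growth of USD).
The USD side grows by 1 + 0.0491×1/12 = 1.0040917.
So the CNY growth factor = 1.004870.
r = (1.004870 − 1)/(1/12) = 0.058440 → 5.84%.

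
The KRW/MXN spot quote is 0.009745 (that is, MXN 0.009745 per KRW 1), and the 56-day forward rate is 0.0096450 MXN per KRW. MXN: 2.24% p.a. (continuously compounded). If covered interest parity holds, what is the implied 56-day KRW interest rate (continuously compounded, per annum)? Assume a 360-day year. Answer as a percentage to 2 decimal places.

8.87%

T = 56/360 years.
CIP gives F = S · g_MXN/g_KRW, so g_MXN/g_KRW = 0.009645/0.009745 = 0.9897383.
The MXN side grows by e^(0.0224×56/360) = 1.0034905.
That pins the KRW growth at 1.0138948.
Take logs: ln 1.0138948 / (56/360) = 0.088709, so 8.87%.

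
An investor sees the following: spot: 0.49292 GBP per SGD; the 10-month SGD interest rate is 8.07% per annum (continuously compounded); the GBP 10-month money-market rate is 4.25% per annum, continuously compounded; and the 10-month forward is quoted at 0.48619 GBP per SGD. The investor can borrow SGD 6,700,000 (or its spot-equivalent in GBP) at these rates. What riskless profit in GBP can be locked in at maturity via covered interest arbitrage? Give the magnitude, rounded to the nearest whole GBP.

T = 10/12 years.
Keep in SGD, deliver into the forward: 6,700,000·1.069562835·0.48619 = GBP 3,484,072.06.
Swap to GBP now, deposit: 6,700,000·0.49292·1.036051307 = GBP 3,421,625.75.
The quoted forward overvalues SGD, so borrow GBP, buy SGD at spot, deposit the SGD at 8.07%, and sell the proceeds forward at 0.48619.
Arbitrage profit = |3,484,072.06 − 3,421,625.75| = GBP 62,446.

GBP 62,446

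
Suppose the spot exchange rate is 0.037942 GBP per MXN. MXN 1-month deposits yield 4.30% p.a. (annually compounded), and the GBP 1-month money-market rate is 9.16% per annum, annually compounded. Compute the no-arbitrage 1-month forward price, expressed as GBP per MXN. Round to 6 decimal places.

0.038086

T = 1/12 years.
GBP growth factor: (1 + 0.0916)^(1/12) = 1.0073304.
Growth of 1 MXN over T: (1 + 0.0430)^(1/12) = 1.0035146.
CIP: F = S · (grow GBP)/(grow MXN) = 0.037942 × 1.0073304/1.0035146 = 0.03808627 GBP per MXN.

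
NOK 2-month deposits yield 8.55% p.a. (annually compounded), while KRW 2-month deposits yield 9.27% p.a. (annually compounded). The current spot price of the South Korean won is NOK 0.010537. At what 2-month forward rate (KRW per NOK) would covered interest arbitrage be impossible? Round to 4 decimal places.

T = 2/12 years.
Growth of 1 NOK over T: (1 + 0.0855)^(2/12) = 1.01376736.
KRW growth factor: (1 + 0.0927)^(2/12) = 1.01488498.
CIP: F = S · (grow NOK)/(grow KRW) = 0.010537 × 1.01376736/1.01488498 = 0.010525396 NOK per KRW.
Quoted the other way: 1/0.010525396 = 95.0083 KRW per NOK.

95.0083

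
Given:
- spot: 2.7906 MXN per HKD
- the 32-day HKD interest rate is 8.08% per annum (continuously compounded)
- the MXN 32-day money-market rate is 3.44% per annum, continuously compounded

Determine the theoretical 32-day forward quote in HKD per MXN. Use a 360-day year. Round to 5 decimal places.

0.35983

T = 32/360 years.
MXN growth factor: e^(0.0344×32/360) = 1.0030625.
HKD accumulates by e^(0.0808×32/360) = 1.0072081.
Forward (MXN per HKD) = 2.7906 × 1.0030625 / 1.0072081 = 2.779114.
Quoted the other way: 1/2.779114 = 0.35983 HKD per MXN.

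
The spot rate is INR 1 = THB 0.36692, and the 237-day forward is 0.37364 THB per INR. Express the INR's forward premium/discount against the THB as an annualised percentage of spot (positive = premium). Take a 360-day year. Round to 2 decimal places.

+2.78%

T = 237/360 years.
Period premium: (0.37364 − 0.36692)/0.36692 = 0.0183146.
×(1/T) gives 2.78% p.a.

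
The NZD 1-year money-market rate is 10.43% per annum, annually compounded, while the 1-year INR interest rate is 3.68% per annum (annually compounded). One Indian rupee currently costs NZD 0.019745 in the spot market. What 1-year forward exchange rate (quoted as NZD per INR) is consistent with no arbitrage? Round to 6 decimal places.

T = 1 year.
NZD accumulates by (1 + 0.1043)^1 = 1.104300.
INR growth factor: (1 + 0.0368)^1 = 1.036800.
So F = 0.019745 × 1.104300 / 1.036800 = 0.02103048 (NZD/INR).

0.021030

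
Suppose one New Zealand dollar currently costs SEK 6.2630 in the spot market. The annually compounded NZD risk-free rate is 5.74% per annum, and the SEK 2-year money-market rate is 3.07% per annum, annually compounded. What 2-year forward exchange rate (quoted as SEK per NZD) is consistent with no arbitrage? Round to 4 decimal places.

T = 2 years.
SEK growth factor: (1 + 0.0307)^2 = 1.0623425.
NZD accumulates by (1 + 0.0574)^2 = 1.1180948.
Forward (SEK per NZD) = 6.263 × 1.0623425 / 1.1180948 = 5.950704.

5.9507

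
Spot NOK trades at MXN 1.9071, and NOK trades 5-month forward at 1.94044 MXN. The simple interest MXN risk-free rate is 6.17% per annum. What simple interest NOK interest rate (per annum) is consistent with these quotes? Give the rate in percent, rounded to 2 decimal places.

T = 5/12 years.
By CIP, F/S equals the MXN-to-NOK growth ratio: 1.94044/1.9071 = 1.0174820.
The MXN side grows by 1 + 0.0617×5/12 = 1.0257083.
That pins the NOK growth at 1.008085.
(1.008085 − 1)/T = 0.019404, i.e. 1.94%.

1.94%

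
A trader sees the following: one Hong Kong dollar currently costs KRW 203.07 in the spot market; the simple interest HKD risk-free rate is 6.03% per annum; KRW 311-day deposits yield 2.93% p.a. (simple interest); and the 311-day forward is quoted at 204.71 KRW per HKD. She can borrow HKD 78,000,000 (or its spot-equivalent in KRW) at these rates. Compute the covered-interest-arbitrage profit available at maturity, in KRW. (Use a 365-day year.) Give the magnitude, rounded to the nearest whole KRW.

T = 311/365 years.
Route A — deposit HKD, sell forward: 78,000,000 × 1.05137890411 × 204.71 = KRW 16,787,766,485.91.
Route B — convert at spot, deposit KRW: 78,000,000 × 203.07 × 1.024965205479 = KRW 16,234,895,373.58.
The quoted forward overvalues HKD, so borrow KRW, buy HKD at spot, deposit the HKD at 6.03%, and sell the proceeds forward at 204.71.
The gap between the two covered legs is KRW 552,871,112.

KRW 552,871,112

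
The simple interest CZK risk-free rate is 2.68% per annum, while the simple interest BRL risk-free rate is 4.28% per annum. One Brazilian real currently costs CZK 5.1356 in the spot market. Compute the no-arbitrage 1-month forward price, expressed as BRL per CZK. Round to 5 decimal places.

T = 1/12 years.
CZK accumulates by 1 + 0.0268×1/12 = 1.0022333.
BRL accumulates by 1 + 0.0428×1/12 = 1.0035667.
CIP: F = S · (grow CZK)/(grow BRL) = 5.1356 × 1.0022333/1.0035667 = 5.128777 CZK per BRL.
Invert for BRL per CZK: 1 / 5.128777 = 0.19498.

0.19498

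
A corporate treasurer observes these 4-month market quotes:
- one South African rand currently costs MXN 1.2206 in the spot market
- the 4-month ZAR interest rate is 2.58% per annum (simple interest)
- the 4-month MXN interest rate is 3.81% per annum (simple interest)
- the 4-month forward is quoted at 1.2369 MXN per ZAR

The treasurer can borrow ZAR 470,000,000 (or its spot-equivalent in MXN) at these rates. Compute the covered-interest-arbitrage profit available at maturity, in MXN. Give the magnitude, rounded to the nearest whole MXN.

T = 4/12 years.
Keep in ZAR, deliver into the forward: 470,000,000·1.008600·1.2369 = MXN 586,342,549.80.
Swap to MXN now, deposit: 470,000,000·1.2206·1.012700 = MXN 580,967,761.40.
The quoted forward overvalues ZAR, so borrow MXN, buy ZAR at spot, deposit the ZAR at 2.58%, and sell the proceeds forward at 1.2369.
The gap between the two covered legs is MXN 5,374,788.

MXN 5,374,788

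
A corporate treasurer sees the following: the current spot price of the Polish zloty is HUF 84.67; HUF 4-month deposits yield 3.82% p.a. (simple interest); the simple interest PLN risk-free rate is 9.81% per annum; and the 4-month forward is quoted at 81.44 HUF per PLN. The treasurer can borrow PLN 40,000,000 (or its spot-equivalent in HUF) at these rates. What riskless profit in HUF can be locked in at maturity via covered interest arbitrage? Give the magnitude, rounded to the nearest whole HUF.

HUF 65,801,733

T = 4/12 years.
Route A — deposit PLN, sell forward: 40,000,000 × 1.032700 × 81.44 = HUF 3,364,123,520.00.
Route B — convert at spot, deposit HUF: 40,000,000 × 84.67 × 1.012733333333 = HUF 3,429,925,253.33.
The quoted forward undervalues PLN, so borrow PLN, convert to HUF at spot, deposit the HUF at 3.82%, and buy PLN forward at 81.44 to cover the loan.
Profit = 3,429,925,253.33 − 3,364,123,520.00 = HUF 65,801,733.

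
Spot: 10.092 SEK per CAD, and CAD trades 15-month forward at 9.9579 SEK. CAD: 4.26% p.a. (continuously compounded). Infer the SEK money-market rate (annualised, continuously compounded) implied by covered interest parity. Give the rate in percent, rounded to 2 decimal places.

3.19%

T = 15/12 years.
F/S = 9.9579/10.092 = 0.9867122 = (growth of SEK) / (growth of CAD).
CAD growth factor: e^(0.0426×15/12) = 1.0546933.
That pins the SEK growth at 1.0406787.
Take logs: ln 1.0406787 / (15/12) = 0.031898, so 3.19%.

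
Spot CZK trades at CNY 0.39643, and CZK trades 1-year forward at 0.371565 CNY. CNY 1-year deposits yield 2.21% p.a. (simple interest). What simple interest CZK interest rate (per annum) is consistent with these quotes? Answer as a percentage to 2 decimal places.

9.05%

T = 1 year.
By CIP, F/S equals the CNY-to-CZK growth ratio: 0.371565/0.39643 = 0.9372777.
The CNY side grows by 1 + 0.0221×1 = 1.022100.
So the CZK growth factor = 1.0904986.
r = (1.0904986 − 1)/1 = 0.090499 → 9.05%.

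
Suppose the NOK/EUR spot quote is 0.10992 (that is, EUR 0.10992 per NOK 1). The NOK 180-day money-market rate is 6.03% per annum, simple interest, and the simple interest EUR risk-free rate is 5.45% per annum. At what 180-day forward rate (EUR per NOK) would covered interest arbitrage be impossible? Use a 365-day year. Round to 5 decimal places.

T = 180/365 years.
Growth of 1 EUR over T: 1 + 0.0545×180/365 = 1.0268767.
NOK growth factor: 1 + 0.0603×180/365 = 1.029737.
CIP: F = S · (grow EUR)/(grow NOK) = 0.10992 × 1.0268767/1.029737 = 0.1096147 EUR per NOK.

0.10961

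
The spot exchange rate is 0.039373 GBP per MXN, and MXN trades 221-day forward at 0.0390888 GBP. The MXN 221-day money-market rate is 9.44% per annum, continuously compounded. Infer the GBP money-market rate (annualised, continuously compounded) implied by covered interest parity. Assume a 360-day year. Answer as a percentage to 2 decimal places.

T = 221/360 years.
F/S = 0.0390888/0.039373 = 0.9927819 = (growth of GBP) / (growth of MXN).
MXN growth factor: e^(0.0944×221/360) = 1.0596632.
So the GBP growth factor = 1.0520144.
r = ln(1.0520144)/(221/360) = 0.082599 → 8.26%.

8.26%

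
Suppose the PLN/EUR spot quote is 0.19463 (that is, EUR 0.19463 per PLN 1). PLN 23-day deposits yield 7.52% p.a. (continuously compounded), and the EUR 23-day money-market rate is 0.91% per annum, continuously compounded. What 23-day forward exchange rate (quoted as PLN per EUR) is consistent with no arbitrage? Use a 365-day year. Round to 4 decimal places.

5.1594

T = 23/365 years.
EUR accumulates by e^(0.0091×23/365) = 1.0005736.
Growth of 1 PLN over T: e^(0.0752×23/365) = 1.0047499.
So F = 0.19463 × 1.0005736 / 1.0047499 = 0.1938210 (EUR/PLN).
Quoted the other way: 1/0.1938210 = 5.1594 PLN per EUR.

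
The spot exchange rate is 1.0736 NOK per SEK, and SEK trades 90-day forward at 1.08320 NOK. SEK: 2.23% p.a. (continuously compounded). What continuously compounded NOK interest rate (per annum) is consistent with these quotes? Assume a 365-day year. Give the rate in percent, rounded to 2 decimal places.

5.84%

T = 90/365 years.
F/S = 1.0832/1.0736 = 1.0089419 = (growth of NOK) / (growth of SEK).
The SEK side grows by e^(0.0223×90/365) = 1.0055138.
So the NOK growth factor = 1.014505.
Take logs: ln 1.014505 / (90/365) = 0.058403, so 5.84%.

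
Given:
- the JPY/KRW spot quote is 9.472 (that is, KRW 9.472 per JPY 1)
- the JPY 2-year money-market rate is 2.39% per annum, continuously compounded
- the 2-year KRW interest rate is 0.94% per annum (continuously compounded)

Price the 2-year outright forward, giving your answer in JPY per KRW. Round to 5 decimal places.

T = 2 years.
Growth of 1 KRW over T: e^(0.0094×2) = 1.0189778.
JPY accumulates by e^(0.0239×2) = 1.0489608.
CIP: F = S · (grow KRW)/(grow JPY) = 9.472 × 1.0189778/1.0489608 = 9.201257 KRW per JPY.
Quoted the other way: 1/9.201257 = 0.10868 JPY per KRW.

0.10868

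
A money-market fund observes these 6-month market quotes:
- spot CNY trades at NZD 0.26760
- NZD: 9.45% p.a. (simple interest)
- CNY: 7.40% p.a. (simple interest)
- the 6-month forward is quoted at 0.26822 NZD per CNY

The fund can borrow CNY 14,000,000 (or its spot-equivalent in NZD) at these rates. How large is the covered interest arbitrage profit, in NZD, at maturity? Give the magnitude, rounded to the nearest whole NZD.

T = 6/12 years.
Keep in CNY, deliver into the forward: 14,000,000·1.037000·0.26822 = NZD 3,894,017.96.
Swap to NZD now, deposit: 14,000,000·0.26760·1.047250 = NZD 3,923,417.40.
The quoted forward undervalues CNY, so borrow CNY, convert to NZD at spot, deposit the NZD at 9.45%, and buy CNY forward at 0.26822 to cover the loan.
Arbitrage profit = |3,894,017.96 − 3,923,417.40| = NZD 29,399.

NZD 29,399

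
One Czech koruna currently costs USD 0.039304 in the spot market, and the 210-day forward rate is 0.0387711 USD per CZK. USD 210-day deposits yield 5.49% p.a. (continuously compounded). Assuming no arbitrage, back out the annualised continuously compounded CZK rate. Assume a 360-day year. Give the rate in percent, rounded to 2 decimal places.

T = 210/360 years.
F/S = 0.0387711/0.039304 = 0.9864416 = (growth of USD) / (growth of CZK).
The USD side grows by e^(0.0549×210/360) = 1.0325433.
That pins the CZK growth at 1.0467354.
Take logs: ln 1.0467354 / (210/360) = 0.078302, so 7.83%.

7.83%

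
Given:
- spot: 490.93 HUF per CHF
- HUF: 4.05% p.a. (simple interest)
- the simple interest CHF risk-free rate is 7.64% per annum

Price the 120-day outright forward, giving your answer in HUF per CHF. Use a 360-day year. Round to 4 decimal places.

T = 120/360 years.
HUF accumulates by 1 + 0.0405×120/360 = 1.013500.
CHF growth factor: 1 + 0.0764×120/360 = 1.025466667.
Forward (HUF per CHF) = 490.93 × 1.013500 / 1.025466667 = 485.201100.

485.2011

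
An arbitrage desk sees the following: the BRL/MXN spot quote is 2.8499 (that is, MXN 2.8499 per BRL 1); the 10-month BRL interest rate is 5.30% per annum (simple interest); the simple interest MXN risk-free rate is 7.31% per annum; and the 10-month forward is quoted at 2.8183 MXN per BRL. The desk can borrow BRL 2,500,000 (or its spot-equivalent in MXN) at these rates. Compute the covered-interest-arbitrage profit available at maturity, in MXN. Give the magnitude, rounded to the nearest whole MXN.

MXN 201,829

T = 10/12 years.
Route A — deposit BRL, sell forward: 2,500,000 × 1.044166667 × 2.8183 = MXN 7,356,937.29.
Route B — convert at spot, deposit MXN: 2,500,000 × 2.8499 × 1.060916667 = MXN 7,558,766.02.
The quoted forward undervalues BRL, so borrow BRL, convert to MXN at spot, deposit the MXN at 7.31%, and buy BRL forward at 2.8183 to cover the loan.
Arbitrage profit = |7,356,937.29 − 7,558,766.02| = MXN 201,829.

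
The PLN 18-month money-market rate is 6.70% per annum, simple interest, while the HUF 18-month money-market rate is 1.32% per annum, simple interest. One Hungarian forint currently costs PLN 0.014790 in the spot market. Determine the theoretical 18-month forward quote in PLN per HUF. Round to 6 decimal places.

T = 18/12 years.
PLN growth factor: 1 + 0.0670×18/12 = 1.100500.
HUF accumulates by 1 + 0.0132×18/12 = 1.019800.
So F = 0.01479 × 1.100500 / 1.019800 = 0.01596038 (PLN/HUF).

0.015960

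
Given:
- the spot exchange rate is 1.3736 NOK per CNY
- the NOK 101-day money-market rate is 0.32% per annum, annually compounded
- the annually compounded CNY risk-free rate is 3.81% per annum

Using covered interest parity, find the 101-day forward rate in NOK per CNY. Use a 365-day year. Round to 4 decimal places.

1.3607

T = 101/365 years.
NOK growth factor: (1 + 0.0032)^(101/365) = 1.0008845.
Growth of 1 CNY over T: (1 + 0.0381)^(101/365) = 1.0104006.
So F = 1.3736 × 1.0008845 / 1.0104006 = 1.360663 (NOK/CNY).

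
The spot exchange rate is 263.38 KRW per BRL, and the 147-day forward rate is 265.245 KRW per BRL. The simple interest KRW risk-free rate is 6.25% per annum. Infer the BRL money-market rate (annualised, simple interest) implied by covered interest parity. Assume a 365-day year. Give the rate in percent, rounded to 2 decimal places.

4.46%

T = 147/365 years.
F/S = 265.245/263.38 = 1.0070810 = (growth of KRW) / (growth of BRL).
The KRW side grows by 1 + 0.0625×147/365 = 1.0251712.
So the BRL growth factor = 1.017963.
(1.017963 − 1)/T = 0.044602, i.e. 4.46%.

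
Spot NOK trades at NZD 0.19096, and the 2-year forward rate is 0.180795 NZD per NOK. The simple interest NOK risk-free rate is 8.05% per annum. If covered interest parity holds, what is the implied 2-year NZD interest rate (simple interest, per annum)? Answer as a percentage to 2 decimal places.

T = 2 years.
By CIP, F/S equals the NZD-to-NOK growth ratio: 0.180795/0.19096 = 0.9467690.
NOK growth factor: 1 + 0.0805×2 = 1.161000.
Hence g_NZD = 1.0991988.
(1.0991988 − 1)/T = 0.049599, i.e. 4.96%.

4.96%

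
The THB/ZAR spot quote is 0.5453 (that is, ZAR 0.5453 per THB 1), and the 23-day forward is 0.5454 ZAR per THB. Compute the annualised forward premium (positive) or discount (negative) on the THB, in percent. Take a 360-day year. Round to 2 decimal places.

+0.29%

T = 23/360 years.
THB trades forward at +0.01834% vs spot over the period.
×(1/T) gives 0.29% p.a.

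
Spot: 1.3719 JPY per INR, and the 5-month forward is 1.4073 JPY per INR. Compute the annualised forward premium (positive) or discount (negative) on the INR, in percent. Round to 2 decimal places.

+6.19%

T = 5/12 years.
(F − S)/S = (1.4073 − 1.3719)/1.3719 = 0.0258036.
Annualise by dividing by T: 0.0258036 / (5/12) = 0.061929 → 6.19%.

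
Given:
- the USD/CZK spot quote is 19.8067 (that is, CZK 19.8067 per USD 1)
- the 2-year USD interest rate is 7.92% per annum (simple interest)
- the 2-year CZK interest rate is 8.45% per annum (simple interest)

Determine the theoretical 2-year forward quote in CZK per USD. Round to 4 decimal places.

T = 2 years.
Growth of 1 CZK over T: 1 + 0.0845×2 = 1.169000.
USD growth factor: 1 + 0.0792×2 = 1.158400.
So F = 19.8067 × 1.169000 / 1.158400 = 19.987942 (CZK/USD).

19.9879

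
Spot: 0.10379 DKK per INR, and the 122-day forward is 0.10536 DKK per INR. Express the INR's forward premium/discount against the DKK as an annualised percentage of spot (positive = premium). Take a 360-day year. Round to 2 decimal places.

+4.46%

T = 122/360 years.
(F − S)/S = (0.10536 − 0.10379)/0.10379 = 0.0151267.
Per annum: 0.0151267 / (122/360) = 0.044636 = 4.46%.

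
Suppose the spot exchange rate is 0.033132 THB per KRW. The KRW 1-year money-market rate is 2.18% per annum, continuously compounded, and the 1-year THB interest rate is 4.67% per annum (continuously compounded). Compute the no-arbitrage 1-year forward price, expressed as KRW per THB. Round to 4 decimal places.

29.4400

T = 1 year.
THB accumulates by e^(0.0467×1) = 1.04780762.
Growth of 1 KRW over T: e^(0.0218×1) = 1.02203936.
So F = 0.033132 × 1.04780762 / 1.02203936 = 0.033967344 (THB/KRW).
Quoted the other way: 1/0.033967344 = 29.4400 KRW per THB.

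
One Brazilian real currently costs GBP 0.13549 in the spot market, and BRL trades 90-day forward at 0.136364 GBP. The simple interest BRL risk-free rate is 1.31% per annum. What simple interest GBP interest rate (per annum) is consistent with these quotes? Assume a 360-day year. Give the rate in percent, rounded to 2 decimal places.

T = 90/360 years.
CIP gives F = S · g_GBP/g_BRL, so g_GBP/g_BRL = 0.136364/0.13549 = 1.0064507.
The BRL side grows by 1 + 0.0131×90/360 = 1.003275.
So the GBP growth factor = 1.0097468.
r = (1.0097468 − 1)/(90/360) = 0.038987 → 3.90%.

3.90%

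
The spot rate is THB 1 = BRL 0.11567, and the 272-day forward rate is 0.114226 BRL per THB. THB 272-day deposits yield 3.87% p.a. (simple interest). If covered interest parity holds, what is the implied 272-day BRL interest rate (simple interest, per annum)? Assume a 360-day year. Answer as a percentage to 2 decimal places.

2.17%

T = 272/360 years.
F/S = 0.114226/0.11567 = 0.9875162 = (growth of BRL) / (growth of THB).
The THB side grows by 1 + 0.0387×272/360 = 1.029240.
Hence g_BRL = 1.0163912.
r = (1.0163912 − 1)/(272/360) = 0.021694 → 2.17%.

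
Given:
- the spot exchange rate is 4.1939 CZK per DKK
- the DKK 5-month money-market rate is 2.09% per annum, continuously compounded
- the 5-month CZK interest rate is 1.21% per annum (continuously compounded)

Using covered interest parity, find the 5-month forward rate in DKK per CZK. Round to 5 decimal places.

T = 5/12 years.
Growth of 1 CZK over T: e^(0.0121×5/12) = 1.0050544.
DKK accumulates by e^(0.0209×5/12) = 1.0087464.
Forward (CZK per DKK) = 4.1939 × 1.0050544 / 1.0087464 = 4.178550.
Quoted the other way: 1/4.178550 = 0.23932 DKK per CZK.

0.23932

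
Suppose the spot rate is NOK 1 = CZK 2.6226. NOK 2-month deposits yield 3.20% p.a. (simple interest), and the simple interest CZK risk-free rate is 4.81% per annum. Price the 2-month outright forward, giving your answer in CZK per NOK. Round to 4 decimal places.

T = 2/12 years.
Growth of 1 CZK over T: 1 + 0.0481×2/12 = 1.0080167.
NOK accumulates by 1 + 0.0320×2/12 = 1.0053333.
CIP: F = S · (grow CZK)/(grow NOK) = 2.6226 × 1.0080167/1.0053333 = 2.629600 CZK per NOK.

2.6296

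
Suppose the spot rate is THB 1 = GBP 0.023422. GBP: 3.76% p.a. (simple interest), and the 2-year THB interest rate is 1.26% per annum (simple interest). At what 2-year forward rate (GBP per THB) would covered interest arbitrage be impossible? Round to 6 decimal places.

0.024564

T = 2 years.
Growth of 1 GBP over T: 1 + 0.0376×2 = 1.075200.
THB growth factor: 1 + 0.0126×2 = 1.025200.
Forward (GBP per THB) = 0.023422 × 1.075200 / 1.025200 = 0.02456431.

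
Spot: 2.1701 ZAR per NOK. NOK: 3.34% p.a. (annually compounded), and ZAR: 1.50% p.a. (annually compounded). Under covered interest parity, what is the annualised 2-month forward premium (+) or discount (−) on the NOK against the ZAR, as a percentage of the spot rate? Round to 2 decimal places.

T = 2/12 years.
No-arbitrage forward: 2.1701 × 1.0024845 / 1.0054907 = 2.1636119 ZAR/NOK.
(F − S)/S ÷ T = (2.1636119 − 2.1701)/2.1701/(2/12) = -0.017939 → -1.79%.

-1.79%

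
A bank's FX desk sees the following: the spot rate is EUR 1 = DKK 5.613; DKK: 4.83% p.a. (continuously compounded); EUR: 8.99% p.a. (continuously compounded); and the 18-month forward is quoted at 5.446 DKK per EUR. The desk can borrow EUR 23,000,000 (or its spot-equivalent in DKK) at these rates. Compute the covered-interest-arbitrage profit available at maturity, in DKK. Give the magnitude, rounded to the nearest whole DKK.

T = 18/12 years.
Keep in EUR, deliver into the forward: 23,000,000·1.14436511671·5.446 = DKK 143,340,885.79.
Swap to DKK now, deposit: 23,000,000·5.613·1.07513904779 = DKK 138,799,375.93.
The quoted forward overvalues EUR, so borrow DKK, buy EUR at spot, deposit the EUR at 8.99%, and sell the proceeds forward at 5.446.
The gap between the two covered legs is DKK 4,541,510.

DKK 4,541,510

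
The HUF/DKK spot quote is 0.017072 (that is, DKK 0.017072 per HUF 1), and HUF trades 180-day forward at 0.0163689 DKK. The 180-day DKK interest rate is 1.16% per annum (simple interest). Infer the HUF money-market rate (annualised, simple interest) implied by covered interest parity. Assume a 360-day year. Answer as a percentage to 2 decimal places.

9.80%

T = 180/360 years.
F/S = 0.0163689/0.017072 = 0.9588156 = (growth of DKK) / (growth of HUF).
The DKK side grows by 1 + 0.0116×180/360 = 1.005800.
That pins the HUF growth at 1.0490025.
(1.0490025 − 1)/T = 0.098005, i.e. 9.80%.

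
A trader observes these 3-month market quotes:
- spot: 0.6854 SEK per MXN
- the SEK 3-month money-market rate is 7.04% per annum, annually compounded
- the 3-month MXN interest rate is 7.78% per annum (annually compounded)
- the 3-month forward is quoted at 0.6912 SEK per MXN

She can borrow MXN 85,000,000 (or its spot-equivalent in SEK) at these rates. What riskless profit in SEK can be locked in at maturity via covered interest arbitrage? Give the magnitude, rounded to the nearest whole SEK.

T = 3/12 years.
Invest the MXN and cover forward: 85,000,000 × 1.0189069975 × 0.6912 = SEK 59,862,823.92.
Convert at spot and invest in SEK: 85,000,000 × 0.6854 × 1.0171535639 = SEK 59,258,349.48.
The quoted forward overvalues MXN, so borrow SEK, buy MXN at spot, deposit the MXN at 7.78%, and sell the proceeds forward at 0.6912.
The gap between the two covered legs is SEK 604,474.

SEK 604,474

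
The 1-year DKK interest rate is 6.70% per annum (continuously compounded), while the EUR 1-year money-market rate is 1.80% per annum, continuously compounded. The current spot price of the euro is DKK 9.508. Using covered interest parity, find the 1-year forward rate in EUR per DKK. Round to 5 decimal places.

T = 1 year.
Growth of 1 DKK over T: e^(0.0670×1) = 1.0692955.
EUR growth factor: e^(0.0180×1) = 1.018163.
CIP: F = S · (grow DKK)/(grow EUR) = 9.508 × 1.0692955/1.018163 = 9.985495 DKK per EUR.
Quoted the other way: 1/9.985495 = 0.10015 EUR per DKK.

0.10015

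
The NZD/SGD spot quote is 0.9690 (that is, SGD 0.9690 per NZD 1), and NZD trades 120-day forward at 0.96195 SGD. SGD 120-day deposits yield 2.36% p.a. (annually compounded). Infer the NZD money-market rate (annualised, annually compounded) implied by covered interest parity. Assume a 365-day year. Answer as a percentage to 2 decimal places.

4.66%

T = 120/365 years.
CIP gives F = S · g_SGD/g_NZD, so g_SGD/g_NZD = 0.96195/0.969 = 0.9927245.
SGD growth factor: (1 + 0.0236)^(120/365) = 1.0076982.
So the NZD growth factor = 1.0150834.
Annualise: 1.0150834^(365/120) − 1 = 0.046589 = 4.66%.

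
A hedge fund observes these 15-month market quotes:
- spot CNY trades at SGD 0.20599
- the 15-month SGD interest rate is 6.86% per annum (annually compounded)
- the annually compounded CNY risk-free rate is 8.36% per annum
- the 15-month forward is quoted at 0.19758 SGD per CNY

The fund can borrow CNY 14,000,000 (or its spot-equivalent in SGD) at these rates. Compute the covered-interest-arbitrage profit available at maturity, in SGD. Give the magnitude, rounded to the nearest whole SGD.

SGD 75,097

T = 15/12 years.
Route A — deposit CNY, sell forward: 14,000,000 × 1.105570 × 0.19758 = SGD 3,058,139.29.
Route B — convert at spot, deposit SGD: 14,000,000 × 0.20599 × 1.086473061 = SGD 3,133,236.20.
The quoted forward undervalues CNY, so borrow CNY, convert to SGD at spot, deposit the SGD at 6.86%, and buy CNY forward at 0.19758 to cover the loan.
Arbitrage profit = |3,058,139.29 − 3,133,236.20| = SGD 75,097.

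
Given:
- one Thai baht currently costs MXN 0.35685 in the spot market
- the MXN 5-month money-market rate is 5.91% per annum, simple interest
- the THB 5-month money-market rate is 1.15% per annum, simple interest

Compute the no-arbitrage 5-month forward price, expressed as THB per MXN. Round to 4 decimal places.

2.7481

T = 5/12 years.
MXN accumulates by 1 + 0.0591×5/12 = 1.024625.
THB accumulates by 1 + 0.0115×5/12 = 1.0047917.
So F = 0.35685 × 1.024625 / 1.0047917 = 0.3638938 (MXN/THB).
Quoted the other way: 1/0.3638938 = 2.7481 THB per MXN.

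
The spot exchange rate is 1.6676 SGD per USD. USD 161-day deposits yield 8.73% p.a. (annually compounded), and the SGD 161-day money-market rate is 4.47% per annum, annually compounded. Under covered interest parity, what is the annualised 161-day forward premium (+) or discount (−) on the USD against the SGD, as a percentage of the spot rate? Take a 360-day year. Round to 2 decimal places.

-3.96%

T = 161/360 years.
F = S · g_SGD/g_USD = 1.6676 × 1.0197494/1.0381408 = 1.6380573.
Annualised premium = (F − S)/S × (1/T) = (1.6380573 − 1.6676)/1.6676 ÷ (161/360) = -3.96%.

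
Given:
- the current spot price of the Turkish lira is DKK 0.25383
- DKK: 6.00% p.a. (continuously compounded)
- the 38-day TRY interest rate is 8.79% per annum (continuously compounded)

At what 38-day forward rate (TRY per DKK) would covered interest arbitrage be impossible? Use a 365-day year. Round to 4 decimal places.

T = 38/365 years.
DKK accumulates by e^(0.0600×38/365) = 1.0062661.
Growth of 1 TRY over T: e^(0.0879×38/365) = 1.0091932.
So F = 0.25383 × 1.0062661 / 1.0091932 = 0.2530938 (DKK/TRY).
Quoted the other way: 1/0.2530938 = 3.9511 TRY per DKK.

3.9511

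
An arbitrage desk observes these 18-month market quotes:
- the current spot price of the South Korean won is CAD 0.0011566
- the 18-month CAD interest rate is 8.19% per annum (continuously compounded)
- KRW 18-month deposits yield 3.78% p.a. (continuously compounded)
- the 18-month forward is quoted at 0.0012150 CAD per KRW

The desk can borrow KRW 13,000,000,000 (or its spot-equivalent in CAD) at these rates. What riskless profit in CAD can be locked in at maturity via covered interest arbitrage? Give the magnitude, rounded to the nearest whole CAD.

CAD 284,749

T = 18/12 years.
Keep in KRW, deliver into the forward: 13,000,000,000·1.0583382613·0.0012150 = CAD 16,716,452.84.
Swap to CAD now, deposit: 13,000,000,000·0.0011566·1.130714801 = CAD 17,001,201.60.
The quoted forward undervalues KRW, so borrow KRW, convert to CAD at spot, deposit the CAD at 8.19%, and buy KRW forward at 0.0012150 to cover the loan.
The gap between the two covered legs is CAD 284,749.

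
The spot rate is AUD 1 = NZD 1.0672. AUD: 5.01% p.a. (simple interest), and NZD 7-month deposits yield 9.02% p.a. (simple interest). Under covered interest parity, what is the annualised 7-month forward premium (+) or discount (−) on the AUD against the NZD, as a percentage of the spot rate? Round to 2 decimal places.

T = 7/12 years.
F = S · g_NZD/g_AUD = 1.0672 × 1.0526167/1.029225 = 1.0914548.
Annualised premium = (F − S)/S × (1/T) = (1.0914548 − 1.0672)/1.0672 ÷ (7/12) = 3.90%.

+3.90%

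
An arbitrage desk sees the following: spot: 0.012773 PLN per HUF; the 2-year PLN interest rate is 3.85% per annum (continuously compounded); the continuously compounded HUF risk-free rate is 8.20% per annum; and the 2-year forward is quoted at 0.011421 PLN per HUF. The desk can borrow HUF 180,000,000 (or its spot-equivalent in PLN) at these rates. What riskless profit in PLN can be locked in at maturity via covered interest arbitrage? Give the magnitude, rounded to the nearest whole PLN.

T = 2 years.
Route A — deposit HUF, sell forward: 180,000,000 × 1.178214315 × 0.011421 = PLN 2,422,149.42.
Route B — convert at spot, deposit PLN: 180,000,000 × 0.012773 × 1.080042076 = PLN 2,483,167.94.
The quoted forward undervalues HUF, so borrow HUF, convert to PLN at spot, deposit the PLN at 3.85%, and buy HUF forward at 0.011421 to cover the loan.
The gap between the two covered legs is PLN 61,019.

PLN 61,019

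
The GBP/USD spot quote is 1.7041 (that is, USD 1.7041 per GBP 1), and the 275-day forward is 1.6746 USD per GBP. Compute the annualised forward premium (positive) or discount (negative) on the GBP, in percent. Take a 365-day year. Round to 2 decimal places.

T = 275/365 years.
(F − S)/S = (1.6746 − 1.7041)/1.7041 = -0.0173112.
Annualise by dividing by T: -0.0173112 / (275/365) = -0.022977 → -2.30%.

-2.30%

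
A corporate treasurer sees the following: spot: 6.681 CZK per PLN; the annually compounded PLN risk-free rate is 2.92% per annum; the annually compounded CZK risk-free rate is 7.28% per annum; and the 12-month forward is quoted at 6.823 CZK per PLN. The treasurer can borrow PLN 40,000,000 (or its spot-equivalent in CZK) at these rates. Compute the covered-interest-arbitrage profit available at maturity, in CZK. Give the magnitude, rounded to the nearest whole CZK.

CZK 5,805,808

T = 1 year.
Invest the PLN and cover forward: 40,000,000 × 1.029200 × 6.823 = CZK 280,889,264.00.
Convert at spot and invest in CZK: 40,000,000 × 6.681 × 1.072800 = CZK 286,695,072.00.
The quoted forward undervalues PLN, so borrow PLN, convert to CZK at spot, deposit the CZK at 7.28%, and buy PLN forward at 6.823 to cover the loan.
Profit = 286,695,072.00 − 280,889,264.00 = CZK 5,805,808.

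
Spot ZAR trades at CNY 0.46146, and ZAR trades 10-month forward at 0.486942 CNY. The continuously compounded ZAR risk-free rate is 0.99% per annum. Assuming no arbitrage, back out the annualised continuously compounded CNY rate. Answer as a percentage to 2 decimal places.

7.44%

T = 10/12 years.
By CIP, F/S equals the CNY-to-ZAR growth ratio: 0.486942/0.46146 = 1.0552204.
The ZAR side grows by e^(0.0099×10/12) = 1.0082841.
So the CNY growth factor = 1.063962.
r = ln(1.063962)/(10/12) = 0.074400 → 7.44%.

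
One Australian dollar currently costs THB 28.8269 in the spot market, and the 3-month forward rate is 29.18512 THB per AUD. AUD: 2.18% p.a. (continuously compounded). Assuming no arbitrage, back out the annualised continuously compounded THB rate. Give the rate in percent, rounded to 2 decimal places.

T = 3/12 years.
CIP gives F = S · g_THB/g_AUD, so g_THB/g_AUD = 29.18512/28.8269 = 1.0124266.
The AUD side grows by e^(0.0218×3/12) = 1.0054649.
So the THB growth factor = 1.0179594.
r = ln(1.0179594)/(3/12) = 0.071200 → 7.12%.

7.12%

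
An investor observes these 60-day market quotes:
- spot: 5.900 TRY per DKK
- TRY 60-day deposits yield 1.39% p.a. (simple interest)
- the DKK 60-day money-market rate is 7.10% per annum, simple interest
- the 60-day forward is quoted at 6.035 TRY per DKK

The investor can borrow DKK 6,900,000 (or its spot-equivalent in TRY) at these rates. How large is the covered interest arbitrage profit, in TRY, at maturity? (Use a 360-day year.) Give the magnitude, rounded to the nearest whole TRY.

TRY 1,329,946

T = 60/360 years.
Invest the DKK and cover forward: 6,900,000 × 1.0118333333 × 6.035 = TRY 42,134,257.75.
Convert at spot and invest in TRY: 6,900,000 × 5.900 × 1.0023166667 = TRY 40,804,311.50.
The quoted forward overvalues DKK, so borrow TRY, buy DKK at spot, deposit the DKK at 7.10%, and sell the proceeds forward at 6.035.
The gap between the two covered legs is TRY 1,329,946.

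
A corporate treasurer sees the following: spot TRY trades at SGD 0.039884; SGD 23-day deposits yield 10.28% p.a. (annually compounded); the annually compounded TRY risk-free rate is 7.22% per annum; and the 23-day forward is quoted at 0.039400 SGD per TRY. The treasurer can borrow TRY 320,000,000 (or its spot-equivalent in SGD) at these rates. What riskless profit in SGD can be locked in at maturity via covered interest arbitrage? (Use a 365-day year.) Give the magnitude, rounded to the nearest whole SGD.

T = 23/365 years.
Keep in TRY, deliver into the forward: 320,000,000·1.0044025123·0.039400 = SGD 12,663,506.88.
Swap to SGD now, deposit: 320,000,000·0.039884·1.0061850908 = SGD 12,841,819.57.
The quoted forward undervalues TRY, so borrow TRY, convert to SGD at spot, deposit the SGD at 10.28%, and buy TRY forward at 0.039400 to cover the loan.
The gap between the two covered legs is SGD 178,313.

SGD 178,313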